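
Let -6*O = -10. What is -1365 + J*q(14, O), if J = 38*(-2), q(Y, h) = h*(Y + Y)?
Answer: -14735/3 ≈ -4911.7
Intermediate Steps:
O = 5/3 (O = -⅙*(-10) = 5/3 ≈ 1.6667)
q(Y, h) = 2*Y*h (q(Y, h) = h*(2*Y) = 2*Y*h)
J = -76
-1365 + J*q(14, O) = -1365 - 152*14*5/3 = -1365 - 76*140/3 = -1365 - 10640/3 = -14735/3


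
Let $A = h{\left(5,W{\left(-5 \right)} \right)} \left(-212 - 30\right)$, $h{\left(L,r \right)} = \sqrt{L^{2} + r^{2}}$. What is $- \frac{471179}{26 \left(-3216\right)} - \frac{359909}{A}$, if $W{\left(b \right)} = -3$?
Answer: $\frac{471179}{83616} + \frac{32719 \sqrt{34}}{748} \approx 260.69$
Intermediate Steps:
$A = - 242 \sqrt{34}$ ($A = \sqrt{5^{2} + \left(-3\right)^{2}} \left(-212 - 30\right) = \sqrt{25 + 9} \left(-242\right) = \sqrt{34} \left(-242\right) = - 242 \sqrt{34} \approx -1411.1$)
$- \frac{471179}{26 \left(-3216\right)} - \frac{359909}{A} = - \frac{471179}{26 \left(-3216\right)} - \frac{359909}{\left(-242\right) \sqrt{34}} = - \frac{471179}{-83616} - 359909 \left(- \frac{\sqrt{34}}{8228}\right) = \left(-471179\right) \left(- \frac{1}{83616}\right) + \frac{32719 \sqrt{34}}{748} = \frac{471179}{83616} + \frac{32719 \sqrt{34}}{748}$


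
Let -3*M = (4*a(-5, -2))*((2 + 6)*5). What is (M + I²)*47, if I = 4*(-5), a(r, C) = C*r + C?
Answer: -3760/3 ≈ -1253.3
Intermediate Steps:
a(r, C) = C + C*r
M = -1280/3 (M = -4*(-2*(1 - 5))*(2 + 6)*5/3 = -4*(-2*(-4))*8*5/3 = -4*8*40/3 = -32*40/3 = -⅓*1280 = -1280/3 ≈ -426.67)
I = -20
(M + I²)*47 = (-1280/3 + (-20)²)*47 = (-1280/3 + 400)*47 = -80/3*47 = -3760/3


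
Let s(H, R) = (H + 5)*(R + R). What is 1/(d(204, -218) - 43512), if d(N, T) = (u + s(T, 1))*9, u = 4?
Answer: -1/47310 ≈ -2.1137e-5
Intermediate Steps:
s(H, R) = 2*R*(5 + H) (s(H, R) = (5 + H)*(2*R) = 2*R*(5 + H))
d(N, T) = 126 + 18*T (d(N, T) = (4 + 2*1*(5 + T))*9 = (4 + (10 + 2*T))*9 = (14 + 2*T)*9 = 126 + 18*T)
1/(d(204, -218) - 43512) = 1/((126 + 18*(-218)) - 43512) = 1/((126 - 3924) - 43512) = 1/(-3798 - 43512) = 1/(-47310) = -1/47310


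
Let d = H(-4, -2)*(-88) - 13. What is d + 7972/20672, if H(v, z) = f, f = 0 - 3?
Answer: 1299161/5168 ≈ 251.39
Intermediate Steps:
f = -3
H(v, z) = -3
d = 251 (d = -3*(-88) - 13 = 264 - 13 = 251)
d + 7972/20672 = 251 + 7972/20672 = 251 + 7972*(1/20672) = 251 + 1993/5168 = 1299161/5168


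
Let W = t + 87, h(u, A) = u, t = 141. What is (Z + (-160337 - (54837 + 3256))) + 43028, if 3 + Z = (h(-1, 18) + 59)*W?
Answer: -162181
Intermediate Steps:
W = 228 (W = 141 + 87 = 228)
Z = 13221 (Z = -3 + (-1 + 59)*228 = -3 + 58*228 = -3 + 13224 = 13221)
(Z + (-160337 - (54837 + 3256))) + 43028 = (13221 + (-160337 - (54837 + 3256))) + 43028 = (13221 + (-160337 - 1*58093)) + 43028 = (13221 + (-160337 - 58093)) + 43028 = (13221 - 218430) + 43028 = -205209 + 43028 = -162181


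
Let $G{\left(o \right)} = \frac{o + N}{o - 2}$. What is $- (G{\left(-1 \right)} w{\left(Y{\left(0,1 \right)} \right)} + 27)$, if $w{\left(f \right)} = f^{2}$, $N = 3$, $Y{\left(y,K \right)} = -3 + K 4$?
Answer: $- \frac{79}{3} \approx -26.333$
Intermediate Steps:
$Y{\left(y,K \right)} = -3 + 4 K$
$G{\left(o \right)} = \frac{3 + o}{-2 + o}$ ($G{\left(o \right)} = \frac{o + 3}{o - 2} = \frac{3 + o}{-2 + o}$)
$- (G{\left(-1 \right)} w{\left(Y{\left(0,1 \right)} \right)} + 27) = - (\frac{3 - 1}{-2 - 1} \left(-3 + 4 \cdot 1\right)^{2} + 27) = - (\frac{1}{-3} \cdot 2 \left(-3 + 4\right)^{2} + 27) = - (\left(- \frac{1}{3}\right) 2 \cdot 1^{2} + 27) = - (\left(- \frac{2}{3}\right) 1 + 27) = - (- \frac{2}{3} + 27) = \left(-1\right) \frac{79}{3} = - \frac{79}{3}$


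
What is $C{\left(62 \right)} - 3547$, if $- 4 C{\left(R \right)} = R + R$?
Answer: $-3578$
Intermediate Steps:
$C{\left(R \right)} = - \frac{R}{2}$ ($C{\left(R \right)} = - \frac{R + R}{4} = - \frac{2 R}{4} = - \frac{R}{2}$)
$C{\left(62 \right)} - 3547 = \left(- \frac{1}{2}\right) 62 - 3547 = -31 - 3547 = -3578$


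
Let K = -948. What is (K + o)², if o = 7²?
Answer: 808201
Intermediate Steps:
o = 49
(K + o)² = (-948 + 49)² = (-899)² = 808201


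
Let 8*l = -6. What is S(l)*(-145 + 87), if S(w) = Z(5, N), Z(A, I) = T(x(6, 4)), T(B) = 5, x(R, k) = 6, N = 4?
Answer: -290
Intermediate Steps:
Z(A, I) = 5
l = -¾ (l = (⅛)*(-6) = -¾ ≈ -0.75000)
S(w) = 5
S(l)*(-145 + 87) = 5*(-145 + 87) = 5*(-58) = -290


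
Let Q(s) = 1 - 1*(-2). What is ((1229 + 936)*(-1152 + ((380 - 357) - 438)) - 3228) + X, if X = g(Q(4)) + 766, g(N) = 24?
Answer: -3394993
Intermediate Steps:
Q(s) = 3 (Q(s) = 1 + 2 = 3)
X = 790 (X = 24 + 766 = 790)
((1229 + 936)*(-1152 + ((380 - 357) - 438)) - 3228) + X = ((1229 + 936)*(-1152 + ((380 - 357) - 438)) - 3228) + 790 = (2165*(-1152 + (23 - 438)) - 3228) + 790 = (2165*(-1152 - 415) - 3228) + 790 = (2165*(-1567) - 3228) + 790 = (-3392555 - 3228) + 790 = -3395783 + 790 = -3394993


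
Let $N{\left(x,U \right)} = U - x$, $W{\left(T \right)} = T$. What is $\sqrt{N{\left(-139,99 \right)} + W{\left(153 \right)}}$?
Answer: $\sqrt{391} \approx 19.774$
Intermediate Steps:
$\sqrt{N{\left(-139,99 \right)} + W{\left(153 \right)}} = \sqrt{\left(99 - -139\right) + 153} = \sqrt{\left(99 + 139\right) + 153} = \sqrt{238 + 153} = \sqrt{391}$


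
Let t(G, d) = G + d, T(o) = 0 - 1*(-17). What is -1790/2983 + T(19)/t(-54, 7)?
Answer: -134841/140201 ≈ -0.96177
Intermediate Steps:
T(o) = 17 (T(o) = 0 + 17 = 17)
-1790/2983 + T(19)/t(-54, 7) = -1790/2983 + 17/(-54 + 7) = -1790*1/2983 + 17/(-47) = -1790/2983 + 17*(-1/47) = -1790/2983 - 17/47 = -134841/140201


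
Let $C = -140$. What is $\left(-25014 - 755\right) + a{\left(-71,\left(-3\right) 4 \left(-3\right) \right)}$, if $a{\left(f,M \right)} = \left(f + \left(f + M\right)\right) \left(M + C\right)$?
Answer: $-14745$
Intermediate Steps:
$a{\left(f,M \right)} = \left(-140 + M\right) \left(M + 2 f\right)$ ($a{\left(f,M \right)} = \left(f + \left(f + M\right)\right) \left(M - 140\right) = \left(f + \left(M + f\right)\right) \left(-140 + M\right) = \left(M + 2 f\right) \left(-140 + M\right) = \left(-140 + M\right) \left(M + 2 f\right)$)
$\left(-25014 - 755\right) + a{\left(-71,\left(-3\right) 4 \left(-3\right) \right)} = \left(-25014 - 755\right) + \left(\left(\left(-3\right) 4 \left(-3\right)\right)^{2} - -19880 - 140 \left(-3\right) 4 \left(-3\right) + 2 \left(-3\right) 4 \left(-3\right) \left(-71\right)\right) = -25769 + \left(\left(\left(-12\right) \left(-3\right)\right)^{2} + 19880 - 140 \left(\left(-12\right) \left(-3\right)\right) + 2 \left(\left(-12\right) \left(-3\right)\right) \left(-71\right)\right) = -25769 + \left(36^{2} + 19880 - 5040 + 2 \cdot 36 \left(-71\right)\right) = -25769 + \left(1296 + 19880 - 5040 - 5112\right) = -25769 + 11024 = -14745$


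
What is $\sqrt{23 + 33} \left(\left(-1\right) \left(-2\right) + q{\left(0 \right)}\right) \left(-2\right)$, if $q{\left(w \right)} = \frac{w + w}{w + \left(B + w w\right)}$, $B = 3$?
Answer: $- 8 \sqrt{14} \approx -29.933$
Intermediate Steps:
$q{\left(w \right)} = \frac{2 w}{3 + w + w^{2}}$ ($q{\left(w \right)} = \frac{w + w}{w + \left(3 + w w\right)} = \frac{2 w}{w + \left(3 + w^{2}\right)} = \frac{2 w}{3 + w + w^{2}}$)
$\sqrt{23 + 33} \left(\left(-1\right) \left(-2\right) + q{\left(0 \right)}\right) \left(-2\right) = \sqrt{23 + 33} \left(\left(-1\right) \left(-2\right) + 2 \cdot 0 \frac{1}{3 + 0 + 0^{2}}\right) \left(-2\right) = \sqrt{56} \left(2 + 2 \cdot 0 \frac{1}{3 + 0 + 0}\right) \left(-2\right) = 2 \sqrt{14} \left(2 + 2 \cdot 0 \cdot \frac{1}{3}\right) \left(-2\right) = 2 \sqrt{14} \left(2 + 0\right) \left(-2\right) = 2 \sqrt{14} \cdot 2 \left(-2\right) = 4 \sqrt{14} \left(-2\right) = - 8 \sqrt{14}$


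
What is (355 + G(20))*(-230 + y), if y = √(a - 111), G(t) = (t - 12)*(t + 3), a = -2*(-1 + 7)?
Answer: -123970 + 539*I*√123 ≈ -1.2397e+5 + 5977.8*I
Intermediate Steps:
a = -12 (a = -2*6 = -12)
G(t) = (-12 + t)*(3 + t)
y = I*√123 (y = √(-12 - 111) = √(-123) = I*√123 ≈ 11.091*I)
(355 + G(20))*(-230 + y) = (355 + (-36 + 20² - 9*20))*(-230 + I*√123) = (355 + (-36 + 400 - 180))*(-230 + I*√123) = (355 + 184)*(-230 + I*√123) = 539*(-230 + I*√123) = -123970 + 539*I*√123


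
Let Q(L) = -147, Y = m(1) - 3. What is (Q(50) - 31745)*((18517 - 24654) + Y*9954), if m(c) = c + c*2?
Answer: 195721204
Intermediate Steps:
m(c) = 3*c (m(c) = c + 2*c = 3*c)
Y = 0 (Y = 3*1 - 3 = 3 - 3 = 0)
(Q(50) - 31745)*((18517 - 24654) + Y*9954) = (-147 - 31745)*((18517 - 24654) + 0*9954) = -31892*(-6137 + 0) = -31892*(-6137) = 195721204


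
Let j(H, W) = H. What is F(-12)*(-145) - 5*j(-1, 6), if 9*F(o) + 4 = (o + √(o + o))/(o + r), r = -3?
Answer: 509/9 + 58*I*√6/27 ≈ 56.556 + 5.2619*I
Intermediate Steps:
F(o) = -4/9 + (o + √2*√o)/(9*(-3 + o)) (F(o) = -4/9 + ((o + √(o + o))/(o - 3))/9 = -4/9 + ((o + √(2*o))/(-3 + o))/9 = -4/9 + ((o + √2*√o)/(-3 + o))/9 = -4/9 + (o + √2*√o)/(9*(-3 + o)))
F(-12)*(-145) - 5*j(-1, 6) = ((12 - 3*(-12) + √2*√(-12))/(9*(-3 - 12)))*(-145) - 5*(-1) = ((⅑)*(12 + 36 + √2*(2*I*√3))/(-15))*(-145) + 5 = ((⅑)*(-1/15)*(12 + 36 + 2*I*√6))*(-145) + 5 = ((⅑)*(-1/15)*(48 + 2*I*√6))*(-145) + 5 = (-16/45 - 2*I*√6/135)*(-145) + 5 = (464/9 + 58*I*√6/27) + 5 = 509/9 + 58*I*√6/27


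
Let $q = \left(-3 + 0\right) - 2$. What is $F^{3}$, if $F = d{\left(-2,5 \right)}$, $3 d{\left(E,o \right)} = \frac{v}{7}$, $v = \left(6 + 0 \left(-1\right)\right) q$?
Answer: $- \frac{1000}{343} \approx -2.9155$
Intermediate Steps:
$q = -5$ ($q = -3 - 2 = -5$)
$v = -30$ ($v = \left(6 + 0 \left(-1\right)\right) \left(-5\right) = \left(6 + 0\right) \left(-5\right) = 6 \left(-5\right) = -30$)
$d{\left(E,o \right)} = - \frac{10}{7}$ ($d{\left(E,o \right)} = \frac{\left(-30\right) \frac{1}{7}}{3} = \frac{1}{3} \left(- \frac{30}{7}\right) = - \frac{10}{7}$)
$F = - \frac{10}{7} \approx -1.4286$
$F^{3} = \left(- \frac{10}{7}\right)^{3} = - \frac{1000}{343}$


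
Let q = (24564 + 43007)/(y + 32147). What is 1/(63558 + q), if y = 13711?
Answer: 45858/2914710335 ≈ 1.5733e-5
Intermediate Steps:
q = 67571/45858 (q = (24564 + 43007)/(13711 + 32147) = 67571/45858 ≈ 1.4735)
1/(63558 + q) = 1/(63558 + 67571/45858) = 1/(2914710335/45858) = 45858/2914710335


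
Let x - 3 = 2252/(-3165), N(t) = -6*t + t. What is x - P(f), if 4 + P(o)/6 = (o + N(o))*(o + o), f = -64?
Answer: 622347523/3165 ≈ 1.9663e+5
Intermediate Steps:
N(t) = -5*t
x = 7243/3165 (x = 3 + 2252/(-3165) = 3 + 2252*(-1/3165) = 3 - 2252/3165 = 7243/3165 ≈ 2.2885)
P(o) = -24 - 48*o² (P(o) = -24 + 6*((o - 5*o)*(o + o)) = -24 + 6*((-4*o)*(2*o)) = -24 + 6*(-8*o²) = -24 - 48*o²)
x - P(f) = 7243/3165 - (-24 - 48*(-64)²) = 7243/3165 - (-24 - 48*4096) = 7243/3165 - (-24 - 196608) = 7243/3165 - 1*(-196632) = 7243/3165 + 196632 = 622347523/3165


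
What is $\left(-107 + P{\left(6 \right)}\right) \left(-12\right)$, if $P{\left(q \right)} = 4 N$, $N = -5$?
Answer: $1524$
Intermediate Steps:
$P{\left(q \right)} = -20$ ($P{\left(q \right)} = 4 \left(-5\right) = -20$)
$\left(-107 + P{\left(6 \right)}\right) \left(-12\right) = \left(-107 - 20\right) \left(-12\right) = \left(-127\right) \left(-12\right) = 1524$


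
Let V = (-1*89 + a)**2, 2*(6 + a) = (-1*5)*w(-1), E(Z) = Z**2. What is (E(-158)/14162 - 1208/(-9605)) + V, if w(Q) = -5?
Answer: 1852167834957/272052020 ≈ 6808.1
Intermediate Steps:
a = 13/2 (a = -6 + (-1*5*(-5))/2 = -6 + (-5*(-5))/2 = -6 + (1/2)*25 = -6 + 25/2 = 13/2 ≈ 6.5000)
V = 27225/4 (V = (-1*89 + 13/2)**2 = (-89 + 13/2)**2 = (-165/2)**2 = 27225/4 ≈ 6806.3)
(E(-158)/14162 - 1208/(-9605)) + V = ((-158)**2/14162 - 1208/(-9605)) + 27225/4 = (24964*(1/14162) - 1208*(-1/9605)) + 27225/4 = (12482/7081 + 1208/9605) + 27225/4 = 128443458/68013005 + 27225/4 = 1852167834957/272052020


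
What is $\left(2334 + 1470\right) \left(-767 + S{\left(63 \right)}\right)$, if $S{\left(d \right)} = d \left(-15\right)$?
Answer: $-6512448$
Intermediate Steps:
$S{\left(d \right)} = - 15 d$
$\left(2334 + 1470\right) \left(-767 + S{\left(63 \right)}\right) = \left(2334 + 1470\right) \left(-767 - 945\right) = 3804 \left(-767 - 945\right) = 3804 \left(-1712\right) = -6512448$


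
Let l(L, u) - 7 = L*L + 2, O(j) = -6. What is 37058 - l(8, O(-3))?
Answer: 36985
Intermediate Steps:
l(L, u) = 9 + L**2 (l(L, u) = 7 + (L*L + 2) = 7 + (L**2 + 2) = 7 + (2 + L**2) = 9 + L**2)
37058 - l(8, O(-3)) = 37058 - (9 + 8**2) = 37058 - (9 + 64) = 37058 - 1*73 = 37058 - 73 = 36985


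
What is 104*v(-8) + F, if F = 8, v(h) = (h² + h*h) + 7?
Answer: 14048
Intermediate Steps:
v(h) = 7 + 2*h² (v(h) = (h² + h²) + 7 = 2*h² + 7 = 7 + 2*h²)
104*v(-8) + F = 104*(7 + 2*(-8)²) + 8 = 104*(7 + 2*64) + 8 = 104*(7 + 128) + 8 = 104*135 + 8 = 14040 + 8 = 14048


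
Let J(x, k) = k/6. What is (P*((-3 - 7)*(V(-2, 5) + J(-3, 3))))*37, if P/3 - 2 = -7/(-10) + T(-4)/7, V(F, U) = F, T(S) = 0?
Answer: 8991/2 ≈ 4495.5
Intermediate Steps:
J(x, k) = k/6 (J(x, k) = k*(⅙) = k/6)
P = 81/10 (P = 6 + 3*(-7/(-10) + 0/7) = 6 + 3*(-7*(-⅒) + 0*(⅐)) = 6 + 3*(7/10 + 0) = 6 + 3*(7/10) = 6 + 21/10 = 81/10 ≈ 8.1000)
(P*((-3 - 7)*(V(-2, 5) + J(-3, 3))))*37 = (81*((-3 - 7)*(-2 + (⅙)*3))/10)*37 = (81*(-10*(-2 + ½))/10)*37 = (81*(-10*(-3/2))/10)*37 = ((81/10)*15)*37 = (243/2)*37 = 8991/2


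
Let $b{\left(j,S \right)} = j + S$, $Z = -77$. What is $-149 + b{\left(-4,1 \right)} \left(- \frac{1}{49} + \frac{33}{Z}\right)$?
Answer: $- \frac{7235}{49} \approx -147.65$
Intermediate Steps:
$b{\left(j,S \right)} = S + j$
$-149 + b{\left(-4,1 \right)} \left(- \frac{1}{49} + \frac{33}{Z}\right) = -149 + \left(1 - 4\right) \left(- \frac{1}{49} + \frac{33}{-77}\right) = -149 - 3 \left(\left(-1\right) \frac{1}{49} + 33 \left(- \frac{1}{77}\right)\right) = -149 - 3 \left(- \frac{1}{49} - \frac{3}{7}\right) = -149 - - \frac{66}{49} = -149 + \frac{66}{49} = - \frac{7235}{49}$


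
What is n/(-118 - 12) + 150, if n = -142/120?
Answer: 1170071/7800 ≈ 150.01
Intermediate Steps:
n = -71/60 (n = -142*1/120 = -71/60 ≈ -1.1833)
n/(-118 - 12) + 150 = -71/60/(-118 - 12) + 150 = -71/60/(-130) + 150 = -1/130*(-71/60) + 150 = 71/7800 + 150 = 1170071/7800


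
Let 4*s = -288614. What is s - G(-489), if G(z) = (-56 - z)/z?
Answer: -70565257/978 ≈ -72153.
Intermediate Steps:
G(z) = (-56 - z)/z
s = -144307/2 (s = (¼)*(-288614) = -144307/2 ≈ -72154.)
s - G(-489) = -144307/2 - (-56 - 1*(-489))/(-489) = -144307/2 - (-1)*(-56 + 489)/489 = -144307/2 - (-1)*433/489 = -144307/2 - 1*(-433/489) = -144307/2 + 433/489 = -70565257/978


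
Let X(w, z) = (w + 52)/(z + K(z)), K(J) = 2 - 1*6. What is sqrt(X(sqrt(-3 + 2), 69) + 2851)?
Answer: sqrt(12048855 + 65*I)/65 ≈ 53.402 + 0.00014404*I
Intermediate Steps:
K(J) = -4 (K(J) = 2 - 6 = -4)
X(w, z) = (52 + w)/(-4 + z) (X(w, z) = (w + 52)/(z - 4) = (52 + w)/(-4 + z))
sqrt(X(sqrt(-3 + 2), 69) + 2851) = sqrt((52 + sqrt(-3 + 2))/(-4 + 69) + 2851) = sqrt((52 + sqrt(-1))/65 + 2851) = sqrt((52 + I)/65 + 2851) = sqrt((4/5 + I/65) + 2851) = sqrt(14259/5 + I/65)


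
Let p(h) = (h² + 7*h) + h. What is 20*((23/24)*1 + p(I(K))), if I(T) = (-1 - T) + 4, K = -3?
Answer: 10195/6 ≈ 1699.2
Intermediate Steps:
I(T) = 3 - T
p(h) = h² + 8*h
20*((23/24)*1 + p(I(K))) = 20*((23/24)*1 + (3 - 1*(-3))*(8 + (3 - 1*(-3)))) = 20*((23*(1/24))*1 + (3 + 3)*(8 + (3 + 3))) = 20*((23/24)*1 + 6*(8 + 6)) = 20*(23/24 + 6*14) = 20*(23/24 + 84) = 20*(2039/24) = 10195/6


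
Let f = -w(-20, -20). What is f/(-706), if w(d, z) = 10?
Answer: 5/353 ≈ 0.014164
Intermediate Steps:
f = -10 (f = -1*10 = -10)
f/(-706) = -10/(-706) = -10*(-1/706) = 5/353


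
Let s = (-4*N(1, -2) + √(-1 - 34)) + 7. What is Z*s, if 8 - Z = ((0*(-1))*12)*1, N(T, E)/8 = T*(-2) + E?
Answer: 1080 + 8*I*√35 ≈ 1080.0 + 47.329*I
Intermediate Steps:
N(T, E) = -16*T + 8*E (N(T, E) = 8*(T*(-2) + E) = 8*(-2*T + E) = 8*(E - 2*T) = -16*T + 8*E)
Z = 8 (Z = 8 - (0*(-1))*12 = 8 - 0*12 = 8 - 0 = 8 - 1*0 = 8 + 0 = 8)
s = 135 + I*√35 (s = (-4*(-16*1 + 8*(-2)) + √(-1 - 34)) + 7 = (-4*(-16 - 16) + √(-35)) + 7 = (-4*(-32) + I*√35) + 7 = (128 + I*√35) + 7 = 135 + I*√35 ≈ 135.0 + 5.9161*I)
Z*s = 8*(135 + I*√35) = 1080 + 8*I*√35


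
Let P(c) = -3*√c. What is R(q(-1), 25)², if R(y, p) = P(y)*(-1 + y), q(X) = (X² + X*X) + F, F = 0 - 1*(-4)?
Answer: 1350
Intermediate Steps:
F = 4 (F = 0 + 4 = 4)
q(X) = 4 + 2*X² (q(X) = (X² + X*X) + 4 = (X² + X²) + 4 = 2*X² + 4 = 4 + 2*X²)
R(y, p) = -3*√y*(-1 + y) (R(y, p) = (-3*√y)*(-1 + y) = -3*√y*(-1 + y))
R(q(-1), 25)² = (3*√(4 + 2*(-1)²)*(1 - (4 + 2*(-1)²)))² = (3*√(4 + 2*1)*(1 - (4 + 2*1)))² = (3*√(4 + 2)*(1 - (4 + 2)))² = (3*√6*(1 - 1*6))² = (3*√6*(1 - 6))² = (3*√6*(-5))² = (-15*√6)² = 1350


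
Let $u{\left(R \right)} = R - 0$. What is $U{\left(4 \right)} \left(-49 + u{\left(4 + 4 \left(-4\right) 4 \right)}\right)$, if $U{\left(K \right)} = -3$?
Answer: $327$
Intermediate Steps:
$u{\left(R \right)} = R$ ($u{\left(R \right)} = R + 0 = R$)
$U{\left(4 \right)} \left(-49 + u{\left(4 + 4 \left(-4\right) 4 \right)}\right) = - 3 \left(-49 + \left(4 + 4 \left(-4\right) 4\right)\right) = - 3 \left(-49 + \left(4 - 64\right)\right) = - 3 \left(-49 - 60\right) = \left(-3\right) \left(-109\right) = 327$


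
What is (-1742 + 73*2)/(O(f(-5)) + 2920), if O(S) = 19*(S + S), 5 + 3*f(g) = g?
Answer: -1197/2095 ≈ -0.57136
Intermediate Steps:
f(g) = -5/3 + g/3
O(S) = 38*S (O(S) = 19*(2*S) = 38*S)
(-1742 + 73*2)/(O(f(-5)) + 2920) = (-1742 + 73*2)/(38*(-5/3 + (1/3)*(-5)) + 2920) = (-1742 + 146)/(38*(-5/3 - 5/3) + 2920) = -1596/(38*(-10/3) + 2920) = -1596/(-380/3 + 2920) = -1596/8380/3 = -1596*3/8380 = -1197/2095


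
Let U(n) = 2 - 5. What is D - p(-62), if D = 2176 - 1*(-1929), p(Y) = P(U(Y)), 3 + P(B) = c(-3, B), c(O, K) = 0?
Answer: 4108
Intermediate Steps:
U(n) = -3
P(B) = -3 (P(B) = -3 + 0 = -3)
p(Y) = -3
D = 4105 (D = 2176 + 1929 = 4105)
D - p(-62) = 4105 - 1*(-3) = 4105 + 3 = 4108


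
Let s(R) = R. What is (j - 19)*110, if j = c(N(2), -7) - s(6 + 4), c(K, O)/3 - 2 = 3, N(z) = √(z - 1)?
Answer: -1540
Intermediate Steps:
N(z) = √(-1 + z)
c(K, O) = 15 (c(K, O) = 6 + 3*3 = 6 + 9 = 15)
j = 5 (j = 15 - (6 + 4) = 15 - 1*10 = 15 - 10 = 5)
(j - 19)*110 = (5 - 19)*110 = -14*110 = -1540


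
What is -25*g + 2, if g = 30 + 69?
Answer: -2473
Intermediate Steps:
g = 99
-25*g + 2 = -25*99 + 2 = -2475 + 2 = -2473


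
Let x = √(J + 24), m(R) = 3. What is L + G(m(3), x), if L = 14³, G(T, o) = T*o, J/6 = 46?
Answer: 2744 + 30*√3 ≈ 2796.0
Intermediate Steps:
J = 276 (J = 6*46 = 276)
x = 10*√3 (x = √(276 + 24) = √300 = 10*√3 ≈ 17.320)
L = 2744
L + G(m(3), x) = 2744 + 3*(10*√3) = 2744 + 30*√3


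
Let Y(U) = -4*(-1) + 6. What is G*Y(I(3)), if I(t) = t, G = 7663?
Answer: 76630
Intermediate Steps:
Y(U) = 10 (Y(U) = 4 + 6 = 10)
G*Y(I(3)) = 7663*10 = 76630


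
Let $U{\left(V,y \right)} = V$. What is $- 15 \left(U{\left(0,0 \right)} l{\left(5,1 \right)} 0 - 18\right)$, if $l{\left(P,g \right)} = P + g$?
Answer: $270$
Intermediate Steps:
$- 15 \left(U{\left(0,0 \right)} l{\left(5,1 \right)} 0 - 18\right) = - 15 \left(0 \left(5 + 1\right) 0 - 18\right) = - 15 \left(0 \cdot 6 \cdot 0 - 18\right) = - 15 \left(0 \cdot 0 - 18\right) = - 15 \left(0 - 18\right) = \left(-15\right) \left(-18\right) = 270$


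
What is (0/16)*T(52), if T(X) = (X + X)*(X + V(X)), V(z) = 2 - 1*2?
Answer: 0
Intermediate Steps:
V(z) = 0 (V(z) = 2 - 2 = 0)
T(X) = 2*X**2 (T(X) = (X + X)*(X + 0) = (2*X)*X = 2*X**2)
(0/16)*T(52) = (0/16)*(2*52**2) = (0*(1/16))*(2*2704) = 0*5408 = 0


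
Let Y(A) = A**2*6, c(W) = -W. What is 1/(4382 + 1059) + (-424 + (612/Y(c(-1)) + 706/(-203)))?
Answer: -359497549/1104523 ≈ -325.48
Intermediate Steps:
Y(A) = 6*A**2
1/(4382 + 1059) + (-424 + (612/Y(c(-1)) + 706/(-203))) = 1/(4382 + 1059) + (-424 + (612/((6*(-1*(-1))**2)) + 706/(-203))) = 1/5441 + (-424 + (612/((6*1**2)) + 706*(-1/203))) = 1/5441 + (-424 + (612/((6*1)) - 706/203)) = 1/5441 + (-424 + (612/6 - 706/203)) = 1/5441 + (-424 + (612*(1/6) - 706/203)) = 1/5441 + (-424 + (102 - 706/203)) = 1/5441 + (-424 + 20000/203) = 1/5441 - 66072/203 = -359497549/1104523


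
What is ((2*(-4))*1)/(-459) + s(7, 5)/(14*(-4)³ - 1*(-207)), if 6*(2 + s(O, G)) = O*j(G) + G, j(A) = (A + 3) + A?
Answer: -914/316251 ≈ -0.0028901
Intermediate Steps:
j(A) = 3 + 2*A (j(A) = (3 + A) + A = 3 + 2*A)
s(O, G) = -2 + G/6 + O*(3 + 2*G)/6 (s(O, G) = -2 + (O*(3 + 2*G) + G)/6 = -2 + (G + O*(3 + 2*G))/6 = -2 + (G/6 + O*(3 + 2*G)/6) = -2 + G/6 + O*(3 + 2*G)/6)
((2*(-4))*1)/(-459) + s(7, 5)/(14*(-4)³ - 1*(-207)) = ((2*(-4))*1)/(-459) + (-2 + (⅙)*5 + (⅙)*7*(3 + 2*5))/(14*(-4)³ - 1*(-207)) = -8*1*(-1/459) + (-2 + ⅚ + (⅙)*7*(3 + 10))/(14*(-64) + 207) = -8*(-1/459) + (-2 + ⅚ + (⅙)*7*13)/(-896 + 207) = 8/459 + (-2 + ⅚ + 91/6)/(-689) = 8/459 + 14*(-1/689) = 8/459 - 14/689 = -914/316251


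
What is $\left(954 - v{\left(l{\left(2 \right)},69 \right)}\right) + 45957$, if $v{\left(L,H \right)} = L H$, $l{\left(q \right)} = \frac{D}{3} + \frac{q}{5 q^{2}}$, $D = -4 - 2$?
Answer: $\frac{470421}{10} \approx 47042.0$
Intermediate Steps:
$D = -6$ ($D = -4 - 2 = -6$)
$l{\left(q \right)} = -2 + \frac{1}{5 q}$ ($l{\left(q \right)} = - \frac{6}{3} + \frac{q}{5 q^{2}} = \left(-6\right) \frac{1}{3} + q \frac{1}{5 q^{2}} = -2 + \frac{1}{5 q}$)
$v{\left(L,H \right)} = H L$
$\left(954 - v{\left(l{\left(2 \right)},69 \right)}\right) + 45957 = \left(954 - 69 \left(-2 + \frac{1}{5 \cdot 2}\right)\right) + 45957 = \left(954 - 69 \left(-2 + \frac{1}{5} \cdot \frac{1}{2}\right)\right) + 45957 = \left(954 - 69 \left(-2 + \frac{1}{10}\right)\right) + 45957 = \left(954 - 69 \left(- \frac{19}{10}\right)\right) + 45957 = \left(954 - - \frac{1311}{10}\right) + 45957 = \left(954 + \frac{1311}{10}\right) + 45957 = \frac{10851}{10} + 45957 = \frac{470421}{10}$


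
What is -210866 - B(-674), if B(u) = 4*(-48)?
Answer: -210674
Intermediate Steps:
B(u) = -192
-210866 - B(-674) = -210866 - 1*(-192) = -210866 + 192 = -210674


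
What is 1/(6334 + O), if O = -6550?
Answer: -1/216 ≈ -0.0046296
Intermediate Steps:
1/(6334 + O) = 1/(6334 - 6550) = 1/(-216) = -1/216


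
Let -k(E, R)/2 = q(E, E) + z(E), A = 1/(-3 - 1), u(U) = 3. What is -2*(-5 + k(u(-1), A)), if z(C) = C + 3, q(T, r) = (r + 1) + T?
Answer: 62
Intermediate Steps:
q(T, r) = 1 + T + r (q(T, r) = (1 + r) + T = 1 + T + r)
z(C) = 3 + C
A = -¼ (A = 1/(-4) = -¼ ≈ -0.25000)
k(E, R) = -8 - 6*E (k(E, R) = -2*((1 + E + E) + (3 + E)) = -2*((1 + 2*E) + (3 + E)) = -2*(4 + 3*E) = -8 - 6*E)
-2*(-5 + k(u(-1), A)) = -2*(-5 + (-8 - 6*3)) = -2*(-5 + (-8 - 18)) = -2*(-5 - 26) = -2*(-31) = 62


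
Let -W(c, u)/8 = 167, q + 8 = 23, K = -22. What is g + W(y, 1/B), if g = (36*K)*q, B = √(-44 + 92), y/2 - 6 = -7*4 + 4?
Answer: -13216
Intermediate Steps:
y = -36 (y = 12 + 2*(-7*4 + 4) = 12 + 2*(-28 + 4) = 12 + 2*(-24) = 12 - 48 = -36)
B = 4*√3 (B = √48 = 4*√3 ≈ 6.9282)
q = 15 (q = -8 + 23 = 15)
W(c, u) = -1336 (W(c, u) = -8*167 = -1336)
g = -11880 (g = (36*(-22))*15 = -792*15 = -11880)
g + W(y, 1/B) = -11880 - 1336 = -13216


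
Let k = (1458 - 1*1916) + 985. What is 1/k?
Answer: 1/527 ≈ 0.0018975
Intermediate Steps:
k = 527 (k = (1458 - 1916) + 985 = -458 + 985 = 527)
1/k = 1/527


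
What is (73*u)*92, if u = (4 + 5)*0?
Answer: 0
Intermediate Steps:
u = 0 (u = 9*0 = 0)
(73*u)*92 = (73*0)*92 = 0*92 = 0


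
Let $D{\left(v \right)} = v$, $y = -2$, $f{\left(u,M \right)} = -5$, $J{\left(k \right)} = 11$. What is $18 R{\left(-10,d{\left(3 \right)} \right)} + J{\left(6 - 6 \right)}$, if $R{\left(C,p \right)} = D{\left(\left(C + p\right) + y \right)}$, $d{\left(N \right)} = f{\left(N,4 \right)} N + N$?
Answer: $-421$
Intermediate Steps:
$d{\left(N \right)} = - 4 N$ ($d{\left(N \right)} = - 5 N + N = - 4 N$)
$R{\left(C,p \right)} = -2 + C + p$ ($R{\left(C,p \right)} = \left(C + p\right) - 2 = -2 + C + p$)
$18 R{\left(-10,d{\left(3 \right)} \right)} + J{\left(6 - 6 \right)} = 18 \left(-2 - 10 - 12\right) + 11 = 18 \left(-24\right) + 11 = -432 + 11 = -421$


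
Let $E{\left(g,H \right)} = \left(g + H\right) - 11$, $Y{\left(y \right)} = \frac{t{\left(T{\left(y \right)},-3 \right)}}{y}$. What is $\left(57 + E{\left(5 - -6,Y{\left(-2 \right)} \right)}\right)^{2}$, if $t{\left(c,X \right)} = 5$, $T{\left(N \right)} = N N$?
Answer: $\frac{11881}{4} \approx 2970.3$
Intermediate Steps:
$T{\left(N \right)} = N^{2}$
$Y{\left(y \right)} = \frac{5}{y}$
$E{\left(g,H \right)} = -11 + H + g$ ($E{\left(g,H \right)} = \left(H + g\right) - 11 = -11 + H + g$)
$\left(57 + E{\left(5 - -6,Y{\left(-2 \right)} \right)}\right)^{2} = \left(57 + \left(-11 + \frac{5}{-2} + \left(5 - -6\right)\right)\right)^{2} = \left(57 + \left(-11 + 5 \left(- \frac{1}{2}\right) + \left(5 + 6\right)\right)\right)^{2} = \left(57 - \frac{5}{2}\right)^{2} = \left(\frac{109}{2}\right)^{2} = \frac{11881}{4}$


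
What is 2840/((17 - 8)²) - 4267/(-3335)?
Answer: 9817027/270135 ≈ 36.341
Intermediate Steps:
2840/((17 - 8)²) - 4267/(-3335) = 2840/(9²) - 4267*(-1/3335) = 2840/81 + 4267/3335 = 9817027/270135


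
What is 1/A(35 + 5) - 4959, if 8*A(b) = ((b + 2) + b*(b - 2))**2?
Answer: -3024796597/609961 ≈ -4959.0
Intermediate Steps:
A(b) = (2 + b + b*(-2 + b))**2/8 (A(b) = ((b + 2) + b*(b - 2))**2/8 = ((2 + b) + b*(-2 + b))**2/8 = (2 + b + b*(-2 + b))**2/8)
1/A(35 + 5) - 4959 = 1/((2 + (35 + 5)**2 - (35 + 5))**2/8) - 4959 = 1/((2 + 40**2 - 1*40)**2/8) - 4959 = 1/((2 + 1600 - 40)**2/8) - 4959 = 1/((1/8)*1562**2) - 4959 = 1/((1/8)*2439844) - 4959 = 1/(609961/2) - 4959 = 2/609961 - 4959 = -3024796597/609961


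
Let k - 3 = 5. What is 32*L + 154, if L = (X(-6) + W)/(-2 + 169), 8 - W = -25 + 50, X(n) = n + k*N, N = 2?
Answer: 25494/167 ≈ 152.66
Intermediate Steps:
k = 8 (k = 3 + 5 = 8)
X(n) = 16 + n (X(n) = n + 8*2 = n + 16 = 16 + n)
W = -17 (W = 8 - (-25 + 50) = 8 - 1*25 = 8 - 25 = -17)
L = -7/167 (L = ((16 - 6) - 17)/(-2 + 169) = (10 - 17)/167 = -7*1/167 = -7/167 ≈ -0.041916)
32*L + 154 = 32*(-7/167) + 154 = -224/167 + 154 = 25494/167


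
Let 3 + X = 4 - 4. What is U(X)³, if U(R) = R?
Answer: -27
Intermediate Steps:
X = -3 (X = -3 + (4 - 4) = -3 + 0 = -3)
U(X)³ = (-3)³ = -27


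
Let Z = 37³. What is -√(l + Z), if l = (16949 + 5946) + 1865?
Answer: -√75413 ≈ -274.61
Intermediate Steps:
Z = 50653
l = 24760 (l = 22895 + 1865 = 24760)
-√(l + Z) = -√(24760 + 50653) = -√75413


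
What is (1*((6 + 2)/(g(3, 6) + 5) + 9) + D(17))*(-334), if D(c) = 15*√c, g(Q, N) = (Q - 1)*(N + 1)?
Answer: -59786/19 - 5010*√17 ≈ -23803.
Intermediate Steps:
g(Q, N) = (1 + N)*(-1 + Q) (g(Q, N) = (-1 + Q)*(1 + N) = (1 + N)*(-1 + Q))
(1*((6 + 2)/(g(3, 6) + 5) + 9) + D(17))*(-334) = (1*((6 + 2)/((-1 + 3 - 1*6 + 6*3) + 5) + 9) + 15*√17)*(-334) = (1*(8/((-1 + 3 - 6 + 18) + 5) + 9) + 15*√17)*(-334) = (1*(8/(14 + 5) + 9) + 15*√17)*(-334) = (1*(8/19 + 9) + 15*√17)*(-334) = (1*(179/19) + 15*√17)*(-334) = (179/19 + 15*√17)*(-334) = -59786/19 - 5010*√17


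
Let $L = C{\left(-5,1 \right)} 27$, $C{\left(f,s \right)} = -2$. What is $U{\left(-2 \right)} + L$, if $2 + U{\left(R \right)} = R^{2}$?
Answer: $-52$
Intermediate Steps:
$U{\left(R \right)} = -2 + R^{2}$
$L = -54$ ($L = \left(-2\right) 27 = -54$)
$U{\left(-2 \right)} + L = \left(-2 + \left(-2\right)^{2}\right) - 54 = \left(-2 + 4\right) - 54 = 2 - 54 = -52$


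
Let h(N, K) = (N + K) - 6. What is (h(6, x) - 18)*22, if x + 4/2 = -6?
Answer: -572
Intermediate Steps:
x = -8 (x = -2 - 6 = -8)
h(N, K) = -6 + K + N (h(N, K) = (K + N) - 6 = -6 + K + N)
(h(6, x) - 18)*22 = ((-6 - 8 + 6) - 18)*22 = (-8 - 18)*22 = -26*22 = -572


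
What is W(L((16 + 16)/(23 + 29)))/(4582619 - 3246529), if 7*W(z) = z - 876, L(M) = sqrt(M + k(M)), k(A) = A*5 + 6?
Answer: -438/4676315 + 3*sqrt(182)/121584190 ≈ -9.3331e-5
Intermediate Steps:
k(A) = 6 + 5*A (k(A) = 5*A + 6 = 6 + 5*A)
L(M) = sqrt(6 + 6*M) (L(M) = sqrt(M + (6 + 5*M)) = sqrt(6 + 6*M))
W(z) = -876/7 + z/7 (W(z) = (z - 876)/7 = (-876 + z)/7 = -876/7 + z/7)
W(L((16 + 16)/(23 + 29)))/(4582619 - 3246529) = (-876/7 + sqrt(6 + 6*((16 + 16)/(23 + 29)))/7)/(4582619 - 3246529) = (-876/7 + sqrt(6 + 6*(32/52))/7)/1336090 = (-876/7 + sqrt(6 + 6*(32*(1/52)))/7)*(1/1336090) = (-876/7 + sqrt(6 + 6*(8/13))/7)*(1/1336090) = (-876/7 + sqrt(6 + 48/13)/7)*(1/1336090) = (-876/7 + sqrt(126/13)/7)*(1/1336090) = (-876/7 + (3*sqrt(182)/13)/7)*(1/1336090) = (-876/7 + 3*sqrt(182)/91)*(1/1336090) = -438/4676315 + 3*sqrt(182)/121584190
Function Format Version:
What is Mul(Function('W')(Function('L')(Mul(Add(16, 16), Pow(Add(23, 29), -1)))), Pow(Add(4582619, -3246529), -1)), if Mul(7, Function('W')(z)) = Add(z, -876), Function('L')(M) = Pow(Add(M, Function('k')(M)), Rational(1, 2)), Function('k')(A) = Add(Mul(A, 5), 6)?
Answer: Add(Rational(-438, 4676315), Mul(Rational(3, 121584190), Pow(182, Rational(1, 2)))) ≈ -9.3331e-5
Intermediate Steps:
Function('k')(A) = Add(6, Mul(5, A)) (Function('k')(A) = Add(Mul(5, A), 6) = Add(6, Mul(5, A)))
Function('L')(M) = Pow(Add(6, Mul(6, M)), Rational(1, 2)) (Function('L')(M) = Pow(Add(M, Add(6, Mul(5, M))), Rational(1, 2)) = Pow(Add(6, Mul(6, M)), Rational(1, 2)))
Function('W')(z) = Add(Rational(-876, 7), Mul(Rational(1, 7), z)) (Function('W')(z) = Mul(Rational(1, 7), Add(z, -876)) = Mul(Rational(1, 7), Add(-876, z)) = Add(Rational(-876, 7), Mul(Rational(1, 7), z)))
Mul(Function('W')(Function('L')(Mul(Add(16, 16), Pow(Add(23, 29), -1)))), Pow(Add(4582619, -3246529), -1)) = Mul(Add(Rational(-876, 7), Mul(Rational(1, 7), Pow(Add(6, Mul(6, Mul(Add(16, 16), Pow(Add(23, 29), -1)))), Rational(1, 2)))), Pow(Add(4582619, -3246529), -1)) = Mul(Add(Rational(-876, 7), Mul(Rational(1, 7), Pow(Add(6, Mul(6, Mul(32, Pow(52, -1)))), Rational(1, 2)))), Pow(1336090, -1)) = Mul(Add(Rational(-876, 7), Mul(Rational(1, 7), Pow(Add(6, Mul(6, Mul(32, Rational(1, 52)))), Rational(1, 2)))), Rational(1, 1336090)) = Mul(Add(Rational(-876, 7), Mul(Rational(1, 7), Pow(Add(6, Mul(6, Rational(8, 13))), Rational(1, 2)))), Rational(1, 1336090)) = Mul(Add(Rational(-876, 7), Mul(Rational(1, 7), Pow(Add(6, Rational(48, 13)), Rational(1, 2)))), Rational(1, 1336090)) = Mul(Add(Rational(-876, 7), Mul(Rational(1, 7), Pow(Rational(126, 13), Rational(1, 2)))), Rational(1, 1336090)) = Mul(Add(Rational(-876, 7), Mul(Rational(1, 7), Mul(Rational(3, 13), Pow(182, Rational(1, 2))))), Rational(1, 1336090)) = Mul(Add(Rational(-876, 7), Mul(Rational(3, 91), Pow(182, Rational(1, 2)))), Rational(1, 1336090)) = Add(Rational(-438, 4676315), Mul(Rational(3, 121584190), Pow(182, Rational(1, 2))))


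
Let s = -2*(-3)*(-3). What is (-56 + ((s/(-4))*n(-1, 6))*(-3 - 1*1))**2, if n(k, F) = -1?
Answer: 1444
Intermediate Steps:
s = -18 (s = 6*(-3) = -18)
(-56 + ((s/(-4))*n(-1, 6))*(-3 - 1*1))**2 = (-56 + (-18/(-4)*(-1))*(-3 - 1*1))**2 = (-56 + (-18*(-1/4)*(-1))*(-3 - 1))**2 = (-56 + ((9/2)*(-1))*(-4))**2 = (-56 - 9/2*(-4))**2 = (-56 + 18)**2 = (-38)**2 = 1444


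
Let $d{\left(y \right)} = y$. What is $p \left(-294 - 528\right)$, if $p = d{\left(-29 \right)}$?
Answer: $23838$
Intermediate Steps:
$p = -29$
$p \left(-294 - 528\right) = - 29 \left(-294 - 528\right) = \left(-29\right) \left(-822\right) = 23838$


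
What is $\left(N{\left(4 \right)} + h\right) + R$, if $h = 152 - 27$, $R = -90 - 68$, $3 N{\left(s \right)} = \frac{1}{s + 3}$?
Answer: $- \frac{692}{21} \approx -32.952$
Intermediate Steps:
$N{\left(s \right)} = \frac{1}{3 \left(3 + s\right)}$ ($N{\left(s \right)} = \frac{1}{3 \left(s + 3\right)} = \frac{1}{3 \left(3 + s\right)}$)
$R = -158$ ($R = -90 - 68 = -158$)
$h = 125$
$\left(N{\left(4 \right)} + h\right) + R = \left(\frac{1}{3 \left(3 + 4\right)} + 125\right) - 158 = \left(\frac{1}{3 \cdot 7} + 125\right) - 158 = \left(\frac{1}{3} \cdot \frac{1}{7} + 125\right) - 158 = \left(\frac{1}{21} + 125\right) - 158 = \frac{2626}{21} - 158 = - \frac{692}{21}$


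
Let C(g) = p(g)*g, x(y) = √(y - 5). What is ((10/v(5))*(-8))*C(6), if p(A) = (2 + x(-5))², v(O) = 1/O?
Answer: 14400 - 9600*I*√10 ≈ 14400.0 - 30358.0*I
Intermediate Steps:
v(O) = 1/O
x(y) = √(-5 + y)
p(A) = (2 + I*√10)² (p(A) = (2 + √(-5 - 5))² = (2 + √(-10))² = (2 + I*√10)²)
C(g) = g*(2 + I*√10)² (C(g) = (2 + I*√10)²*g = g*(2 + I*√10)²)
((10/v(5))*(-8))*C(6) = ((10/(1/5))*(-8))*(6*(2 + I*√10)²) = ((10/(⅕))*(-8))*(6*(2 + I*√10)²) = ((10*5)*(-8))*(6*(2 + I*√10)²) = (50*(-8))*(6*(2 + I*√10)²) = -2400*(2 + I*√10)²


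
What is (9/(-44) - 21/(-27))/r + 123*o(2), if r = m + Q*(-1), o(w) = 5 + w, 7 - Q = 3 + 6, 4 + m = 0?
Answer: 681685/792 ≈ 860.71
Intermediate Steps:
m = -4 (m = -4 + 0 = -4)
Q = -2 (Q = 7 - (3 + 6) = 7 - 1*9 = 7 - 9 = -2)
r = -2 (r = -4 - 2*(-1) = -4 + 2 = -2)
(9/(-44) - 21/(-27))/r + 123*o(2) = (9/(-44) - 21/(-27))/(-2) + 123*(5 + 2) = (9*(-1/44) - 21*(-1/27))*(-1/2) + 123*7 = (-9/44 + 7/9)*(-1/2) + 861 = (227/396)*(-1/2) + 861 = -227/792 + 861 = 681685/792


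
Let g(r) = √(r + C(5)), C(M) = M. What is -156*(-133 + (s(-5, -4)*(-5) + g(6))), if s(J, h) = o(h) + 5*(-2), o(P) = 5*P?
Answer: -2652 - 156*√11 ≈ -3169.4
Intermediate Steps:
g(r) = √(5 + r) (g(r) = √(r + 5) = √(5 + r))
s(J, h) = -10 + 5*h (s(J, h) = 5*h + 5*(-2) = 5*h - 10 = -10 + 5*h)
-156*(-133 + (s(-5, -4)*(-5) + g(6))) = -156*(-133 + ((-10 + 5*(-4))*(-5) + √(5 + 6))) = -156*(-133 + ((-10 - 20)*(-5) + √11)) = -156*(-133 + (-30*(-5) + √11)) = -156*(-133 + (150 + √11)) = -156*(17 + √11) = -2652 - 156*√11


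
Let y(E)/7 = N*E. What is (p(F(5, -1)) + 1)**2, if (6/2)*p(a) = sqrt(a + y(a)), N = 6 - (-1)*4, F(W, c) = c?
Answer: (3 + I*sqrt(71))**2/9 ≈ -6.8889 + 5.6174*I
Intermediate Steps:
N = 10 (N = 6 - 1*(-4) = 6 + 4 = 10)
y(E) = 70*E (y(E) = 7*(10*E) = 70*E)
p(a) = sqrt(71)*sqrt(a)/3 (p(a) = sqrt(a + 70*a)/3 = sqrt(71*a)/3 = (sqrt(71)*sqrt(a))/3 = sqrt(71)*sqrt(a)/3)
(p(F(5, -1)) + 1)**2 = (sqrt(71)*sqrt(-1)/3 + 1)**2 = (sqrt(71)*I/3 + 1)**2 = (I*sqrt(71)/3 + 1)**2 = (1 + I*sqrt(71)/3)**2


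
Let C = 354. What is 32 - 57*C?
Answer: -20146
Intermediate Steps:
32 - 57*C = 32 - 57*354 = 32 - 20178 = -20146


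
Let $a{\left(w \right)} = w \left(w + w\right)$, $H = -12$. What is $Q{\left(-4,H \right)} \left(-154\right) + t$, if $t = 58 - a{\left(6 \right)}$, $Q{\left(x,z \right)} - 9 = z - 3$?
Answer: $910$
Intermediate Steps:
$Q{\left(x,z \right)} = 6 + z$ ($Q{\left(x,z \right)} = 9 + \left(z - 3\right) = 9 + \left(-3 + z\right) = 6 + z$)
$a{\left(w \right)} = 2 w^{2}$ ($a{\left(w \right)} = w 2 w = 2 w^{2}$)
$t = -14$ ($t = 58 - 2 \cdot 6^{2} = 58 - 2 \cdot 36 = 58 - 72 = -14$)
$Q{\left(-4,H \right)} \left(-154\right) + t = \left(6 - 12\right) \left(-154\right) - 14 = \left(-6\right) \left(-154\right) - 14 = 924 - 14 = 910$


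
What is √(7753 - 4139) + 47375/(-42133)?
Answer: -47375/42133 + √3614 ≈ 58.992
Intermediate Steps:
√(7753 - 4139) + 47375/(-42133) = √3614 + 47375*(-1/42133) = √3614 - 47375/42133 = -47375/42133 + √3614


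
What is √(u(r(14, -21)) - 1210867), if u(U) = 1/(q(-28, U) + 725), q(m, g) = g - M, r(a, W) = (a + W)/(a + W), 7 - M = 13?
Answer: I*√162202899669/366 ≈ 1100.4*I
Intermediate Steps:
M = -6 (M = 7 - 1*13 = 7 - 13 = -6)
r(a, W) = 1 (r(a, W) = (W + a)/(W + a) = 1)
q(m, g) = 6 + g (q(m, g) = g - 1*(-6) = g + 6 = 6 + g)
u(U) = 1/(731 + U) (u(U) = 1/((6 + U) + 725) = 1/(731 + U))
√(u(r(14, -21)) - 1210867) = √(1/(731 + 1) - 1210867) = √(1/732 - 1210867) = √(-886354643/732) = I*√162202899669/366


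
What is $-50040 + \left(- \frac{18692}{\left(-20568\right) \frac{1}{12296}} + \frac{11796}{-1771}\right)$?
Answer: $- \frac{176994378472}{4553241} \approx -38872.0$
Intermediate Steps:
$-50040 + \left(- \frac{18692}{\left(-20568\right) \frac{1}{12296}} + \frac{11796}{-1771}\right) = -50040 - \left(\frac{11796}{1771} + \frac{18692}{\left(-20568\right) \frac{1}{12296}}\right) = -50040 - \left(\frac{11796}{1771} + \frac{18692}{- \frac{2571}{1537}}\right) = -50040 - - \frac{50849801168}{4553241} = -50040 + \left(\frac{28729604}{2571} - \frac{11796}{1771}\right) = -50040 + \frac{50849801168}{4553241} = - \frac{176994378472}{4553241}$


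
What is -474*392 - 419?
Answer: -186227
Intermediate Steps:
-474*392 - 419 = -185808 - 419 = -186227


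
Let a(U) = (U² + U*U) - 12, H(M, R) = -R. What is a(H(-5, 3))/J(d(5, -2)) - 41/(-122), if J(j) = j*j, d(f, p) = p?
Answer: 112/61 ≈ 1.8361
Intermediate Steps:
J(j) = j²
a(U) = -12 + 2*U² (a(U) = (U² + U²) - 12 = 2*U² - 12 = -12 + 2*U²)
a(H(-5, 3))/J(d(5, -2)) - 41/(-122) = (-12 + 2*(-1*3)²)/((-2)²) - 41/(-122) = (-12 + 2*(-3)²)/4 - 41*(-1/122) = (-12 + 2*9)*(¼) + 41/122 = (-12 + 18)*(¼) + 41/122 = 6*(¼) + 41/122 = 3/2 + 41/122 = 112/61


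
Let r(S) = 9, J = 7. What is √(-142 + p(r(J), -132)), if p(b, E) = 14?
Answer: 8*I*√2 ≈ 11.314*I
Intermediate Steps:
√(-142 + p(r(J), -132)) = √(-142 + 14) = √(-128) = 8*I*√2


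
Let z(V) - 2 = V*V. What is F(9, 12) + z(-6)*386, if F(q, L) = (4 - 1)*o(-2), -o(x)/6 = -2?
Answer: 14704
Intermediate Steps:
o(x) = 12 (o(x) = -6*(-2) = 12)
F(q, L) = 36 (F(q, L) = (4 - 1)*12 = 3*12 = 36)
z(V) = 2 + V**2 (z(V) = 2 + V*V = 2 + V**2)
F(9, 12) + z(-6)*386 = 36 + (2 + (-6)**2)*386 = 36 + (2 + 36)*386 = 36 + 38*386 = 36 + 14668 = 14704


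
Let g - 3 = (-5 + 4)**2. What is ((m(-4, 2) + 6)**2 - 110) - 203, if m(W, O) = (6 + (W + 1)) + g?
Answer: -144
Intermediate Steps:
g = 4 (g = 3 + (-5 + 4)**2 = 3 + (-1)**2 = 3 + 1 = 4)
m(W, O) = 11 + W (m(W, O) = (6 + (W + 1)) + 4 = (6 + (1 + W)) + 4 = (7 + W) + 4 = 11 + W)
((m(-4, 2) + 6)**2 - 110) - 203 = (((11 - 4) + 6)**2 - 110) - 203 = ((7 + 6)**2 - 110) - 203 = (13**2 - 110) - 203 = (169 - 110) - 203 = 59 - 203 = -144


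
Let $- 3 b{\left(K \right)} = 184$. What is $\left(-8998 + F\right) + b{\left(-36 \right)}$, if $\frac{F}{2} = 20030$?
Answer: $\frac{93002}{3} \approx 31001.0$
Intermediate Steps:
$b{\left(K \right)} = - \frac{184}{3}$ ($b{\left(K \right)} = \left(- \frac{1}{3}\right) 184 = - \frac{184}{3}$)
$F = 40060$ ($F = 2 \cdot 20030 = 40060$)
$\left(-8998 + F\right) + b{\left(-36 \right)} = \left(-8998 + 40060\right) - \frac{184}{3} = 31062 - \frac{184}{3} = \frac{93002}{3}$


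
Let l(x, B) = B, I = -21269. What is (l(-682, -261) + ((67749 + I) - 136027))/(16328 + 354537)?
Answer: -89808/370865 ≈ -0.24216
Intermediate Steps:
(l(-682, -261) + ((67749 + I) - 136027))/(16328 + 354537) = (-261 + ((67749 - 21269) - 136027))/(16328 + 354537) = (-261 + (46480 - 136027))/370865 = (-261 - 89547)*(1/370865) = -89808*1/370865 = -89808/370865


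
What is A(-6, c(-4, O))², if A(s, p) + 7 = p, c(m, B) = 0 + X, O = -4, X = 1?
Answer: 36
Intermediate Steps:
c(m, B) = 1 (c(m, B) = 0 + 1 = 1)
A(s, p) = -7 + p
A(-6, c(-4, O))² = (-7 + 1)² = (-6)² = 36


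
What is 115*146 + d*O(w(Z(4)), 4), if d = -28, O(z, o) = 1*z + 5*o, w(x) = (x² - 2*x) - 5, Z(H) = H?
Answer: 16146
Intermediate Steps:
w(x) = -5 + x² - 2*x
O(z, o) = z + 5*o
115*146 + d*O(w(Z(4)), 4) = 115*146 - 28*((-5 + 4² - 2*4) + 5*4) = 16790 - 28*((-5 + 16 - 8) + 20) = 16790 - 28*(3 + 20) = 16790 - 28*23 = 16790 - 644 = 16146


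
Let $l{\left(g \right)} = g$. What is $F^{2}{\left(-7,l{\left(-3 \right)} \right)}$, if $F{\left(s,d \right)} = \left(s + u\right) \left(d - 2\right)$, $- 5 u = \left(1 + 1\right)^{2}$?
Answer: $1521$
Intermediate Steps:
$u = - \frac{4}{5}$ ($u = - \frac{\left(1 + 1\right)^{2}}{5} = - \frac{2^{2}}{5} = \left(- \frac{1}{5}\right) 4 = - \frac{4}{5} \approx -0.8$)
$F{\left(s,d \right)} = \left(-2 + d\right) \left(- \frac{4}{5} + s\right)$ ($F{\left(s,d \right)} = \left(s - \frac{4}{5}\right) \left(d - 2\right) = \left(- \frac{4}{5} + s\right) \left(-2 + d\right) = \left(-2 + d\right) \left(- \frac{4}{5} + s\right)$)
$F^{2}{\left(-7,l{\left(-3 \right)} \right)} = \left(\frac{8}{5} - -14 - - \frac{12}{5} - -21\right)^{2} = \left(\frac{8}{5} + 14 + \frac{12}{5} + 21\right)^{2} = 39^{2} = 1521$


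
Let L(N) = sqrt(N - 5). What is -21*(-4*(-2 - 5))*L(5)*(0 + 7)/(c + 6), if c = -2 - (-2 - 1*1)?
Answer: 0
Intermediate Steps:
L(N) = sqrt(-5 + N)
c = 1 (c = -2 - (-2 - 1) = -2 - 1*(-3) = -2 + 3 = 1)
-21*(-4*(-2 - 5))*L(5)*(0 + 7)/(c + 6) = -21*(-4*(-2 - 5))*sqrt(-5 + 5)*(0 + 7)/(1 + 6) = -21*(-4*(-7))*sqrt(0)*7/7 = -21*28*0*7*(1/7) = -0 = -21*0 = 0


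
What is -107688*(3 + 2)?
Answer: -538440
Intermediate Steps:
-107688*(3 + 2) = -107688*5 = -17948*30 = -538440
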